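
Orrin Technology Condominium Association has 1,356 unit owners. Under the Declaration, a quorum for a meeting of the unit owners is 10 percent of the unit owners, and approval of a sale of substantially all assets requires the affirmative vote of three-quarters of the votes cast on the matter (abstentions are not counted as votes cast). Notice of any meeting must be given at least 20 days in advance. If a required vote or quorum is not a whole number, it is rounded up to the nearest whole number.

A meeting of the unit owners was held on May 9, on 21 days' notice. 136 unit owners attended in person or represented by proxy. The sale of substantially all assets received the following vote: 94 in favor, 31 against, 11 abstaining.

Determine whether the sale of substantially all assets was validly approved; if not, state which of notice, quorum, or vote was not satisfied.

Valid — all requirements satisfied.

Notice: 21 days given; 20 required. Satisfied.
Quorum: 10% of 1,356 = 135.60, rounded up to 136; 136 present. Satisfied.
Vote: requires three-fourths of the votes cast (136 − 11 abstaining = 125); 3/4 of 125 = 93.75, rounded up to 94, so 94 needed; 94 in favor. Satisfied.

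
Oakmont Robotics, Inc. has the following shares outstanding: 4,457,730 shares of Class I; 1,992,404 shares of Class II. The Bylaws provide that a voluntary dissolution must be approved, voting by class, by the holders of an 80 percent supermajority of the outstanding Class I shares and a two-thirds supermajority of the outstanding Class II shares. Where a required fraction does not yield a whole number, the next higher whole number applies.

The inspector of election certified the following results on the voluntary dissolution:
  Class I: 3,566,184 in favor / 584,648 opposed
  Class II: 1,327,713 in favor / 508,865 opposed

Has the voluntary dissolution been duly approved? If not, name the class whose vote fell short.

Not approved — the Class II shares did not give the required vote.

Class I: 4/5 of 4457730 = 3566184; 3,566,184 required, 3,566,184 in favor — approved.
Class II: 2/3 of 1992404 = 1328269.33, rounded up to 1328270; 1,328,270 required, 1,327,713 in favor — not approved.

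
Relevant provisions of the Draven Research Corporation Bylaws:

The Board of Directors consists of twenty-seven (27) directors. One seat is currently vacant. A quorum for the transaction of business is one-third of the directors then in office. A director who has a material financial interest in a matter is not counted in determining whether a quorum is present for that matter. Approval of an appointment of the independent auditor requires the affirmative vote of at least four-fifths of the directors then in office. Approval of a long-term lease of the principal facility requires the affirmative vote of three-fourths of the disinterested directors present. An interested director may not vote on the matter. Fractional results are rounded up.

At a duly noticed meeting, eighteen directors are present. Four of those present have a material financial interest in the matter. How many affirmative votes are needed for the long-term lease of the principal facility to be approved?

The long-term lease of the principal facility requires three-fourths of the disinterested directors present (18 − 4 = 14).
3/4 of 14 = 10.50, rounded up to 11.

11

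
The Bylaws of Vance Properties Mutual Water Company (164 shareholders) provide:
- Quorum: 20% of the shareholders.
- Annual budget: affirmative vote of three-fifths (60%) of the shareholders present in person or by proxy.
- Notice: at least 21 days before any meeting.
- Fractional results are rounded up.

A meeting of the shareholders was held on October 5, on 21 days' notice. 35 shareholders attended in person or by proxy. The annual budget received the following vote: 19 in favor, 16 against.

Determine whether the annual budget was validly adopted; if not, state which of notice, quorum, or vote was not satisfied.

Notice: 21 days given; 21 required. Satisfied.
Quorum: 20% of 164 = 32.80, rounded up to 33; 35 present. Satisfied.
Vote: requires three-fifths of those present (35); 3/5 of 35 = 21, so 21 needed; 19 in favor. Not satisfied.

Invalid — vote requirement not satisfied.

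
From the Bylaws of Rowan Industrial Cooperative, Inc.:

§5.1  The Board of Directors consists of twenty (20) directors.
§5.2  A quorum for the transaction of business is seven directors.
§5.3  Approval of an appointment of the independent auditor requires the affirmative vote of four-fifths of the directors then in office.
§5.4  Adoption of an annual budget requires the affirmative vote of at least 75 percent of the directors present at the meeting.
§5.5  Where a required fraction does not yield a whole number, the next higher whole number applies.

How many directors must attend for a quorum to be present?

The quorum is fixed at 7.

7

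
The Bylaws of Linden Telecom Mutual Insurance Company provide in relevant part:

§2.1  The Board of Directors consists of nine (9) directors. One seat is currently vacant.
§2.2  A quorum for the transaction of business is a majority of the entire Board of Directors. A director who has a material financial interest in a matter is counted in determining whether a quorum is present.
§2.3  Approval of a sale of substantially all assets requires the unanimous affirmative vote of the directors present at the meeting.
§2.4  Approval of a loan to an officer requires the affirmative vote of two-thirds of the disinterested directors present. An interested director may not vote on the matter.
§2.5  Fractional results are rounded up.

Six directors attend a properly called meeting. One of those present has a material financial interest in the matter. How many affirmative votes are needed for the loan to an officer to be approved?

4

The loan to an officer requires two-thirds of the disinterested directors present (6 − 1 = 5).
2/3 of 5 = 3.33, rounded up to 4.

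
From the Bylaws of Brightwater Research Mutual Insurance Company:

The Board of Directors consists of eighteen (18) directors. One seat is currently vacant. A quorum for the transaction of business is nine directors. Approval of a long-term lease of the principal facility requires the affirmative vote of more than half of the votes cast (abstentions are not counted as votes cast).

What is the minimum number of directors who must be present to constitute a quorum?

The quorum is fixed at 9.

9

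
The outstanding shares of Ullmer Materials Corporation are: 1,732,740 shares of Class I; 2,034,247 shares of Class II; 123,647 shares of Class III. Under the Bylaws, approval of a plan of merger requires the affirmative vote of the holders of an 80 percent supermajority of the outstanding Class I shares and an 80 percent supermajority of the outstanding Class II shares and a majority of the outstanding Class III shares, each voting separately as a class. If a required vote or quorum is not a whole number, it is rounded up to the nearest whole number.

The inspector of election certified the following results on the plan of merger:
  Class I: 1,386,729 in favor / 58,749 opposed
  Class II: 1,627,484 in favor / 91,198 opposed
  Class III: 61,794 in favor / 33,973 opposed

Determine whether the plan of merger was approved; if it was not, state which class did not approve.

Class I: 4/5 of 1732740 = 1386192; 1,386,192 required, 1,386,729 in favor — approved.
Class II: 4/5 of 2034247 = 1627397.60, rounded up to 1627398; 1,627,398 required, 1,627,484 in favor — approved.
Class III: a majority of 123647 is 61824; 61,824 required, 61,794 in favor — not approved.

Not approved — the Class III shares did not give the required vote.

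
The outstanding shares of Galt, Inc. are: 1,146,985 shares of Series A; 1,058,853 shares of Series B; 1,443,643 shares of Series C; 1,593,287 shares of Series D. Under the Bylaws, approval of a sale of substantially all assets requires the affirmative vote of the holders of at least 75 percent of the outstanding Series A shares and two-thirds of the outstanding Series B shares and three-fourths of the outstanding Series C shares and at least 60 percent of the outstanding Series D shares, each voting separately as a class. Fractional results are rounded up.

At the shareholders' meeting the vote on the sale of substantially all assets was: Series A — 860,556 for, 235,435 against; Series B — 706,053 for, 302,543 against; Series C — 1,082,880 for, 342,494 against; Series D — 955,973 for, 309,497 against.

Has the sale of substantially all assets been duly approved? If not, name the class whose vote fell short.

Series A: 3/4 of 1146985 = 860238.75, rounded up to 860239; 860,239 required, 860,556 in favor — approved.
Series B: 2/3 of 1058853 = 705902; 705,902 required, 706,053 in favor — approved.
Series C: 3/4 of 1443643 = 1082732.25, rounded up to 1082733; 1,082,733 required, 1,082,880 in favor — approved.
Series D: 3/5 of 1593287 = 955972.20, rounded up to 955973; 955,973 required, 955,973 in favor — approved.

Approved — every class gave the required vote.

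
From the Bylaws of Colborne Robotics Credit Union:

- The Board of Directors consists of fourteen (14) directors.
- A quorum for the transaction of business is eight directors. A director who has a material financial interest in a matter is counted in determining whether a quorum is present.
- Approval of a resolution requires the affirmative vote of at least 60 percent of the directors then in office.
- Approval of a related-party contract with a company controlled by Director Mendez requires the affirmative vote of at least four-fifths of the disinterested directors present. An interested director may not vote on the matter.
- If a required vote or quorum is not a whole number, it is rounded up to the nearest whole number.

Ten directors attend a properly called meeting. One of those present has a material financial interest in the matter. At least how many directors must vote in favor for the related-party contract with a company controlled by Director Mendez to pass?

8

The related-party contract with a company controlled by Director Mendez requires four-fifths of the disinterested directors present (10 − 1 = 9).
4/5 of 9 = 7.20, rounded up to 8.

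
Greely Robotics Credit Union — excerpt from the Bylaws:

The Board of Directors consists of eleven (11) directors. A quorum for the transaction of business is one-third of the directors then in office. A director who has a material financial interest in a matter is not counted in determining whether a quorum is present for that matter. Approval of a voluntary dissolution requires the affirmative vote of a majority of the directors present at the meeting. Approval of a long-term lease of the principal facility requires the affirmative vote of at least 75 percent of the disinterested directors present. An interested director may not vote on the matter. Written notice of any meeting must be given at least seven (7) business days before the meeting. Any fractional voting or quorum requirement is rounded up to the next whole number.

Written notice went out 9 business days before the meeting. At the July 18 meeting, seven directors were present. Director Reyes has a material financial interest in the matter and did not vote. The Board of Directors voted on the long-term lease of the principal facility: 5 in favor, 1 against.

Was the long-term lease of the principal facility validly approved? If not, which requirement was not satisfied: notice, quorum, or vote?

Notice: 9 business days given; 7 required (9 ≥ 7). Satisfied.
Quorum: 7 present, but the 1 interested director does not count, leaving 6. Quorum is 4. Satisfied.
Vote: the long-term lease of the principal facility requires three-fourths of the disinterested directors present (7 − 1 = 6). 3/4 of 6 = 4.50, rounded up to 5, so 5 affirmative votes are needed; 5 voted in favor. Satisfied.

Valid — all requirements satisfied.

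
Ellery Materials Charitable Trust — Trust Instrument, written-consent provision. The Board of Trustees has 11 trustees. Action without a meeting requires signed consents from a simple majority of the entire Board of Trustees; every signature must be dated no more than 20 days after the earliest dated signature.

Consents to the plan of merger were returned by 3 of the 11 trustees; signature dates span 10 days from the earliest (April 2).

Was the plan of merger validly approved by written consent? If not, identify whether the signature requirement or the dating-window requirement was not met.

Signatures required: a simple majority of 11 — a majority of 11 is 6, so 6 needed; 3 signed. Insufficient.
Dating window: the latest signature is 10 days after the earliest; the limit is 20 days. Within the window.

Not effective — insufficient signatures.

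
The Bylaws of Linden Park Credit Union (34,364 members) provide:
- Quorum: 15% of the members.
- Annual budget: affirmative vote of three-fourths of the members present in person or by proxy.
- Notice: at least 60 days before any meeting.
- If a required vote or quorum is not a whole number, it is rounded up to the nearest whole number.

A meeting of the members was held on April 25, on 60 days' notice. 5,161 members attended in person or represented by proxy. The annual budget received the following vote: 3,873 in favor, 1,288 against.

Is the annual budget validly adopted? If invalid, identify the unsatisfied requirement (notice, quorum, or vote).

Valid — all requirements satisfied.

Notice: 60 days given; 60 required. Satisfied.
Quorum: 15% of 34,364 = 5,154.60, rounded up to 5,155; 5,161 present. Satisfied.
Vote: requires three-fourths of those present (5,161); 3/4 of 5161 = 3870.75, rounded up to 3871, so 3,871 needed; 3,873 in favor. Satisfied.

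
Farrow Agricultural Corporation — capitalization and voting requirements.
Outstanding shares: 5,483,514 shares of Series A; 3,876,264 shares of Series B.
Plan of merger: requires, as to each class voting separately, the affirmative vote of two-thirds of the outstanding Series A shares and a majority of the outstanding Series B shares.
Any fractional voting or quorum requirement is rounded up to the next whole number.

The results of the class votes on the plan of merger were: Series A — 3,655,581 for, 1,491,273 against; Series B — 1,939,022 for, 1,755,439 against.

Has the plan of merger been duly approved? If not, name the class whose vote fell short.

Not approved — the Series A shares did not give the required vote.

Series A: 2/3 of 5483514 = 3655676; 3,655,676 required, 3,655,581 in favor — not approved.
Series B: a majority of 3876264 is 1938133; 1,938,133 required, 1,939,022 in favor — approved.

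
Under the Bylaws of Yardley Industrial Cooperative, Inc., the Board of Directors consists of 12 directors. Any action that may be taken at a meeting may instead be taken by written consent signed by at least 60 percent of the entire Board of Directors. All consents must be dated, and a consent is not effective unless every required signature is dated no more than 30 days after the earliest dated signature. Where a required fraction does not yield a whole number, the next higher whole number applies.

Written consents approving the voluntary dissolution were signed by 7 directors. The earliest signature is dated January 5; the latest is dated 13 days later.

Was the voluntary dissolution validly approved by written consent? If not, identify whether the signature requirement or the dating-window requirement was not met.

Not effective — insufficient signatures.

Signatures required: at least 60 percent of 12 — 3/5 of 12 = 7.20, rounded up to 8, so 8 needed; 7 signed. Insufficient.
Dating window: the latest signature is 13 days after the earliest; the limit is 30 days. Within the window.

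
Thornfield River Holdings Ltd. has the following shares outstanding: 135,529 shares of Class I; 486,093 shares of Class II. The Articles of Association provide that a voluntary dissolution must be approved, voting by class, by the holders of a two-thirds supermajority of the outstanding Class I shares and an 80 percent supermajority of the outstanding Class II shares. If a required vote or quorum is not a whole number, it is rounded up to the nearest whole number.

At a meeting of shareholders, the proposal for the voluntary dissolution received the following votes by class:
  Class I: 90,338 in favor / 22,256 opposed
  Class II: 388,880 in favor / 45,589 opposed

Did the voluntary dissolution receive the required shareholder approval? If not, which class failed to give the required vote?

Class I: 2/3 of 135529 = 90352.67, rounded up to 90353; 90,353 required, 90,338 in favor — not approved.
Class II: 4/5 of 486093 = 388874.40, rounded up to 388875; 388,875 required, 388,880 in favor — approved.

Not approved — the Class I shares did not give the required vote.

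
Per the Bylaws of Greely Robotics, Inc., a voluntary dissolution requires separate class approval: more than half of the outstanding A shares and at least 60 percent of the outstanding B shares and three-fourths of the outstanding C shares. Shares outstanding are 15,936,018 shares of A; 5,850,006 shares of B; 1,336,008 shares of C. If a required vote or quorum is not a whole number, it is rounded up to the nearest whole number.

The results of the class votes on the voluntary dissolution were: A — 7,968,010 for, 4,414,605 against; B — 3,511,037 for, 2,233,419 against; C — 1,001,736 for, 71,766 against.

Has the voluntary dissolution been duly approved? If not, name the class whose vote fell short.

Not approved — the C shares did not give the required vote.

A: a majority of 15936018 is 7968010; 7,968,010 required, 7,968,010 in favor — approved.
B: 3/5 of 5850006 = 3510003.60, rounded up to 3510004; 3,510,004 required, 3,511,037 in favor — approved.
C: 3/4 of 1336008 = 1002006; 1,002,006 required, 1,001,736 in favor — not approved.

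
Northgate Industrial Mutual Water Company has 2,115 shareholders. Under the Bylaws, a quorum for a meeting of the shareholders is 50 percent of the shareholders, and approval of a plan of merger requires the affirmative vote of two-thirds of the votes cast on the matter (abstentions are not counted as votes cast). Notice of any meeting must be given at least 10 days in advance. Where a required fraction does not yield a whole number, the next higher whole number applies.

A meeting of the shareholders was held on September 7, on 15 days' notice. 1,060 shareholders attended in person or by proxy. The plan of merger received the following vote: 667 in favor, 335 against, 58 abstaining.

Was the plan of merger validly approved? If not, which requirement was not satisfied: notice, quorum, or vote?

Invalid — vote requirement not satisfied.

Notice: 15 days given; 10 required. Satisfied.
Quorum: 50% of 2,115 = 1,057.50, rounded up to 1,058; 1,060 present. Satisfied.
Vote: requires two-thirds of the votes cast (1,060 − 58 abstaining = 1,002); 2/3 of 1002 = 668, so 668 needed; 667 in favor. Not satisfied.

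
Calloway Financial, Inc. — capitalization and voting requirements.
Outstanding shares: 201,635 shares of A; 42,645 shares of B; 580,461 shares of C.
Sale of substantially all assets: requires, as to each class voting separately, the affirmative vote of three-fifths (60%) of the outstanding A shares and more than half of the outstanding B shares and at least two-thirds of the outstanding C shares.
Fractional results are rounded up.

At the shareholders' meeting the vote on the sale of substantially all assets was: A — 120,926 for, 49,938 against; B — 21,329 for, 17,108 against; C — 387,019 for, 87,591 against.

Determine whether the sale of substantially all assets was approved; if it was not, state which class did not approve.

A: 3/5 of 201635 = 120981; 120,981 required, 120,926 in favor — not approved.
B: a majority of 42645 is 21323; 21,323 required, 21,329 in favor — approved.
C: 2/3 of 580461 = 386974; 386,974 required, 387,019 in favor — approved.

Not approved — the A shares did not give the required vote.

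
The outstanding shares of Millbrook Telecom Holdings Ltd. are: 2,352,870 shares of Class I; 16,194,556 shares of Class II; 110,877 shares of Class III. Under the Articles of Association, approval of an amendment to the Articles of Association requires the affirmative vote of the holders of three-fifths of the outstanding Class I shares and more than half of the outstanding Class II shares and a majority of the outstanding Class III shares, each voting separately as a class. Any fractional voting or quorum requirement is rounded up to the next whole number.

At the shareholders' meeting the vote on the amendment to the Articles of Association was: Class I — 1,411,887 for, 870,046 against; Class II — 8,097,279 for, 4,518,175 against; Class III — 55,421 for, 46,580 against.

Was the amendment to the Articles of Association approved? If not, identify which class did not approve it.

Class I: 3/5 of 2352870 = 1411722; 1,411,722 required, 1,411,887 in favor — approved.
Class II: a majority of 16194556 is 8097279; 8,097,279 required, 8,097,279 in favor — approved.
Class III: a majority of 110877 is 55439; 55,439 required, 55,421 in favor — not approved.

Not approved — the Class III shares did not give the required vote.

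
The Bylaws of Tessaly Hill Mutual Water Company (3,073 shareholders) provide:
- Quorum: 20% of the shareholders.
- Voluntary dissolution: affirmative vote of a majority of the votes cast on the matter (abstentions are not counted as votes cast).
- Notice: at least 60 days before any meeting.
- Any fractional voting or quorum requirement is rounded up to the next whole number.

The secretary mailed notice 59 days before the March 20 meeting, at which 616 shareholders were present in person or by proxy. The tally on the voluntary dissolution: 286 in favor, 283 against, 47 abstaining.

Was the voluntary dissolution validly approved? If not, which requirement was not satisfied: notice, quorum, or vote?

Invalid — notice requirement not satisfied.

Notice: 59 days given; 60 required. Not satisfied.
Quorum: 20% of 3,073 = 614.60, rounded up to 615; 616 present. Satisfied.
Vote: requires a majority of the votes cast (616 − 47 abstaining = 569); a majority of 569 is 285, so 285 needed; 286 in favor. Satisfied.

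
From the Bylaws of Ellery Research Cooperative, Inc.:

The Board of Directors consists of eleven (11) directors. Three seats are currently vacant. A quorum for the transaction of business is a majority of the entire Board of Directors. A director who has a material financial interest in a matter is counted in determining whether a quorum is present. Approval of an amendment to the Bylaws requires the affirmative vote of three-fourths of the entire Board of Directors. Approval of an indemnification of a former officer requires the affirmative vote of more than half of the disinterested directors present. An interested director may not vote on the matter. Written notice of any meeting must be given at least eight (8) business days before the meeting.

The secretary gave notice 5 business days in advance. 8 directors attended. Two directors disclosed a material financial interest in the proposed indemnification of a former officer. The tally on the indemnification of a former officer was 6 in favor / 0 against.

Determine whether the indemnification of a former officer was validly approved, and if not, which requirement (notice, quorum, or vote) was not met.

Invalid — notice requirement not satisfied.

Notice: 5 business days given; 8 required (5 < 8). Not satisfied.
Quorum: 8 present (interested directors count toward quorum); quorum is 6. Satisfied.
Vote: the indemnification of a former officer requires a majority of the disinterested directors present (8 − 2 = 6). A majority of 6 is 4, so 4 affirmative votes are needed; 6 voted in favor. Satisfied.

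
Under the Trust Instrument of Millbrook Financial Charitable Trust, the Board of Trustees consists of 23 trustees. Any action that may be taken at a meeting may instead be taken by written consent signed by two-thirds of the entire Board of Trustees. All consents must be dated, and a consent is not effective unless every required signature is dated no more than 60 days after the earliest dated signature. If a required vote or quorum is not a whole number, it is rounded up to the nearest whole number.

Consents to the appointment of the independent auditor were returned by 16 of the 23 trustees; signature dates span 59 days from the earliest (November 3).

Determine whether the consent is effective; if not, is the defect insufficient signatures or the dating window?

Effective — both the signature and dating-window requirements are satisfied.

Signatures required: two-thirds of 23 — 2/3 of 23 = 15.33, rounded up to 16, so 16 needed; 16 signed. Sufficient.
Dating window: the latest signature is 59 days after the earliest; the limit is 60 days. Within the window.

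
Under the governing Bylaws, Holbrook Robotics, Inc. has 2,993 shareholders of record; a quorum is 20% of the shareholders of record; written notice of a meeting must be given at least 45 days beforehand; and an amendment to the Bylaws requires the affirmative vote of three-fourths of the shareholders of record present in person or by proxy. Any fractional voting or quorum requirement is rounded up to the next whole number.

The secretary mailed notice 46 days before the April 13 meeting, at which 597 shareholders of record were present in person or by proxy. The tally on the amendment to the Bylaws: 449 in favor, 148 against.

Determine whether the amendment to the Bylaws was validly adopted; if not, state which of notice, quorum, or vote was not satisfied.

Invalid — quorum requirement not satisfied.

Notice: 46 days given; 45 required. Satisfied.
Quorum: 20% of 2,993 = 598.60, rounded up to 599; 597 present. Not satisfied.
Vote: requires three-fourths of those present (597); 3/4 of 597 = 447.75, rounded up to 448, so 448 needed; 449 in favor. Satisfied.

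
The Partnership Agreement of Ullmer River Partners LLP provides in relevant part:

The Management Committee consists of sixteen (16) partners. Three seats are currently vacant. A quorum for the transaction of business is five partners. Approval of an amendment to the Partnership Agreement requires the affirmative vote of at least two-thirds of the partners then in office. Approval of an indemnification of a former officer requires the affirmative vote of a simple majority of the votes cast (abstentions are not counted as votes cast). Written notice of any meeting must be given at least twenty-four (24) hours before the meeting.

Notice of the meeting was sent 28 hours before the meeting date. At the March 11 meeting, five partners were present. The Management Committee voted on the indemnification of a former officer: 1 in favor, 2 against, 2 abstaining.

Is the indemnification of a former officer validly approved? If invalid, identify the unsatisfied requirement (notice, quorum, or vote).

Invalid — vote requirement not satisfied.

Notice: 28 hours given; 24 required (28 ≥ 24). Satisfied.
Quorum: 5 present; quorum is 5. Satisfied.
Vote: the indemnification of a former officer requires a majority of the votes cast (5 present − 2 abstaining = 3). A majority of 3 is 2, so 2 affirmative votes are needed; 1 voted in favor. Not satisfied.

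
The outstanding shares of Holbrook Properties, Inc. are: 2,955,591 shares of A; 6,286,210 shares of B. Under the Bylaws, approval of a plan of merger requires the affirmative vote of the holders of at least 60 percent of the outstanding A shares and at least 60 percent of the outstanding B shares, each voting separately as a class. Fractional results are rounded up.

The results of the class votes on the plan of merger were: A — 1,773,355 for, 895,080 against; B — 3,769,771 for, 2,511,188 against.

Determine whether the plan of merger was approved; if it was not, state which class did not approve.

A: 3/5 of 2955591 = 1773354.60, rounded up to 1773355; 1,773,355 required, 1,773,355 in favor — approved.
B: 3/5 of 6286210 = 3771726; 3,771,726 required, 3,769,771 in favor — not approved.

Not approved — the B shares did not give the required vote.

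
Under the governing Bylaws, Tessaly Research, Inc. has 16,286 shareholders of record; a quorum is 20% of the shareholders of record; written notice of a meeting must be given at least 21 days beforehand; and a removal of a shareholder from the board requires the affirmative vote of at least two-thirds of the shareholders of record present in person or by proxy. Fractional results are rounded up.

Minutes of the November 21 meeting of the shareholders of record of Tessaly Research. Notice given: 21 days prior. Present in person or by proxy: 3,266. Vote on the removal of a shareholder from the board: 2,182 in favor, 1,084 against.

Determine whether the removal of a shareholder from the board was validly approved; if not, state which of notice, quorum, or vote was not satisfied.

Valid — all requirements satisfied.

Notice: 21 days given; 21 required. Satisfied.
Quorum: 20% of 16,286 = 3,257.20, rounded up to 3,258; 3,266 present. Satisfied.
Vote: requires two-thirds of those present (3,266); 2/3 of 3266 = 2177.33, rounded up to 2178, so 2,178 needed; 2,182 in favor. Satisfied.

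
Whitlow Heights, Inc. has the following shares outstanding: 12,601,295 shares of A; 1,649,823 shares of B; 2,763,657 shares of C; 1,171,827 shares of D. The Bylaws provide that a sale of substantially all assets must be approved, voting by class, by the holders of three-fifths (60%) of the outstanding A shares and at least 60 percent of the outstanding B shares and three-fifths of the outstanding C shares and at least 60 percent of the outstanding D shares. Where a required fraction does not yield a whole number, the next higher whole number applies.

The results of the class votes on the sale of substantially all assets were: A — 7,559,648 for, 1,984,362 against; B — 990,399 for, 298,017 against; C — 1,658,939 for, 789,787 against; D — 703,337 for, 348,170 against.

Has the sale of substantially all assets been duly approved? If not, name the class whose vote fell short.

Not approved — the A shares did not give the required vote.

A: 3/5 of 12601295 = 7560777; 7,560,777 required, 7,559,648 in favor — not approved.
B: 3/5 of 1649823 = 989893.80, rounded up to 989894; 989,894 required, 990,399 in favor — approved.
C: 3/5 of 2763657 = 1658194.20, rounded up to 1658195; 1,658,195 required, 1,658,939 in favor — approved.
D: 3/5 of 1171827 = 703096.20, rounded up to 703097; 703,097 required, 703,337 in favor — approved.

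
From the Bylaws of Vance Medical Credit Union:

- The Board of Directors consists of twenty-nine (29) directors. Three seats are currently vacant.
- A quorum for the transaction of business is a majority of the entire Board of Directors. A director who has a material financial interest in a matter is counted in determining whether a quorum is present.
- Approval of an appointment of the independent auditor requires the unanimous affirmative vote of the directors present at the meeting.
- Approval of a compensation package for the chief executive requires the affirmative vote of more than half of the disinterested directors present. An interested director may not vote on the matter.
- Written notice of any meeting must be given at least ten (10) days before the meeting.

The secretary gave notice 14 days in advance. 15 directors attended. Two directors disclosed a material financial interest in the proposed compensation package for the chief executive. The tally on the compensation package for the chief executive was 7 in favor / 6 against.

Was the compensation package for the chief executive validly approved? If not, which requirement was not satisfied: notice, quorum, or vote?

Valid — all requirements satisfied.

Notice: 14 days given; 10 required (14 ≥ 10). Satisfied.
Quorum: 15 present (interested directors count toward quorum); quorum is 15. Satisfied.
Vote: the compensation package for the chief executive requires a majority of the disinterested directors present (15 − 2 = 13). A majority of 13 is 7, so 7 affirmative votes are needed; 7 voted in favor. Satisfied.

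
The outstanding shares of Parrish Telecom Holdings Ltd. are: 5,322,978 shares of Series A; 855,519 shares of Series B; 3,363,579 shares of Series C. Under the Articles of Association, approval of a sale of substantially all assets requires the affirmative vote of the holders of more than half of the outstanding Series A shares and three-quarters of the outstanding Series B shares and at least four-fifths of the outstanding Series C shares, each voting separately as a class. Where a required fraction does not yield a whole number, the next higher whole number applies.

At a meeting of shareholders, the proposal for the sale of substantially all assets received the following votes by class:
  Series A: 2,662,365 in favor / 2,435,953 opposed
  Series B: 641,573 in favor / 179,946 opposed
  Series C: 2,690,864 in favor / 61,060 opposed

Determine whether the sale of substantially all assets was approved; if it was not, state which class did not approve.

Not approved — the Series B shares did not give the required vote.

Series A: a majority of 5322978 is 2661490; 2,661,490 required, 2,662,365 in favor — approved.
Series B: 3/4 of 855519 = 641639.25, rounded up to 641640; 641,640 required, 641,573 in favor — not approved.
Series C: 4/5 of 3363579 = 2690863.20, rounded up to 2690864; 2,690,864 required, 2,690,864 in favor — approved.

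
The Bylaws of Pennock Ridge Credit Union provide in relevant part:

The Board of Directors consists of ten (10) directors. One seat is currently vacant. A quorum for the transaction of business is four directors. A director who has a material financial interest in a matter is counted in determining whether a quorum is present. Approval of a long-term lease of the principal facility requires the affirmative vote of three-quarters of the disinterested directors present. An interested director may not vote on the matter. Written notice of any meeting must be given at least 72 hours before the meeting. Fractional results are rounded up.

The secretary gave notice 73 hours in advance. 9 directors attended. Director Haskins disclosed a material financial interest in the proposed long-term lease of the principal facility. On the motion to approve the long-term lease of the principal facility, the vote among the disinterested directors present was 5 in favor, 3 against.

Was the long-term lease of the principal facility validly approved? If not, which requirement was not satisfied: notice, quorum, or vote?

Invalid — vote requirement not satisfied.

Notice: 73 hours given; 72 required (73 ≥ 72). Satisfied.
Quorum: 9 present (interested directors count toward quorum); quorum is 4. Satisfied.
Vote: the long-term lease of the principal facility requires three-fourths of the disinterested directors present (9 − 1 = 8). 3/4 of 8 = 6, so 6 affirmative votes are needed; 5 voted in favor. Not satisfied.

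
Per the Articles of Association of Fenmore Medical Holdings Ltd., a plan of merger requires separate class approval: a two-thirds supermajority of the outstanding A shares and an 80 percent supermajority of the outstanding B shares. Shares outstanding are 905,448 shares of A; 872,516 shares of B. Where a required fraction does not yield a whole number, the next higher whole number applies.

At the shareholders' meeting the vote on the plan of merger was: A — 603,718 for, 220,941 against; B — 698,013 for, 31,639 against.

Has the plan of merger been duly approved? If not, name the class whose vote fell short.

Approved — every class gave the required vote.

A: 2/3 of 905448 = 603632; 603,632 required, 603,718 in favor — approved.
B: 4/5 of 872516 = 698012.80, rounded up to 698013; 698,013 required, 698,013 in favor — approved.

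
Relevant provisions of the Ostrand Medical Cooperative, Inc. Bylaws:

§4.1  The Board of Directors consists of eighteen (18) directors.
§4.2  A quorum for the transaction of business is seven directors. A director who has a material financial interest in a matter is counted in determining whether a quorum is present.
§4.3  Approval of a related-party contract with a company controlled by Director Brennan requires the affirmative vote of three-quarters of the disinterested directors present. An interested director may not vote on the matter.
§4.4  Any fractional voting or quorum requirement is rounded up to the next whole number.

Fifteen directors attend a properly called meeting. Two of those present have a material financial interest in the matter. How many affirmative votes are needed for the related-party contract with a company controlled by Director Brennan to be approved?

10

The related-party contract with a company controlled by Director Brennan requires three-fourths of the disinterested directors present (15 − 2 = 13).
3/4 of 13 = 9.75, rounded up to 10.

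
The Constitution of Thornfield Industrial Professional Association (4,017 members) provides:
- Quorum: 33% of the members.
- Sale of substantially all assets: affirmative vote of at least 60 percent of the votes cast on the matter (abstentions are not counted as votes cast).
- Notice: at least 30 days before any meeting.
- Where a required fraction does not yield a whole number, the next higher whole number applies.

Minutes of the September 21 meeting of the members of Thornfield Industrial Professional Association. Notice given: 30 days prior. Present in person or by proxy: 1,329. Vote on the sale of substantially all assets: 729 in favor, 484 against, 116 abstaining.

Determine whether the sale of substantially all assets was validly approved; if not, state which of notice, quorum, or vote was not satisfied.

Notice: 30 days given; 30 required. Satisfied.
Quorum: 33% of 4,017 = 1,325.61, rounded up to 1,326; 1,329 present. Satisfied.
Vote: requires three-fifths of the votes cast (1,329 − 116 abstaining = 1,213); 3/5 of 1213 = 727.80, rounded up to 728, so 728 needed; 729 in favor. Satisfied.

Valid — all requirements satisfied.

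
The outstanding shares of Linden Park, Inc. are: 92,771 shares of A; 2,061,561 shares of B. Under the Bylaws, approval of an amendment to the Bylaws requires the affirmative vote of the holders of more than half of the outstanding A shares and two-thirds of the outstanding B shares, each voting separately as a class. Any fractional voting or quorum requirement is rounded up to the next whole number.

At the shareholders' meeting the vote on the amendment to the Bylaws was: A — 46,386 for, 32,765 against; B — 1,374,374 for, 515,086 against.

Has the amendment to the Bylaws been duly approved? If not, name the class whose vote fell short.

Approved — every class gave the required vote.

A: a majority of 92771 is 46386; 46,386 required, 46,386 in favor — approved.
B: 2/3 of 2061561 = 1374374; 1,374,374 required, 1,374,374 in favor — approved.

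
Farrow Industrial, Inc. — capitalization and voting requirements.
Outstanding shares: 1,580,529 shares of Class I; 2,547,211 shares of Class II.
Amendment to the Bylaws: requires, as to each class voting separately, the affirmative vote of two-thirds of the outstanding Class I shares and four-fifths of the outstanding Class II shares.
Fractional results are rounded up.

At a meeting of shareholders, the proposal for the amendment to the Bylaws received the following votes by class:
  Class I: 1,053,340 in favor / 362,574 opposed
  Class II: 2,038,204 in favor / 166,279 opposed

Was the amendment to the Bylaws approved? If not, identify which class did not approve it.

Not approved — the Class I shares did not give the required vote.

Class I: 2/3 of 1580529 = 1053686; 1,053,686 required, 1,053,340 in favor — not approved.
Class II: 4/5 of 2547211 = 2037768.80, rounded up to 2037769; 2,037,769 required, 2,038,204 in favor — approved.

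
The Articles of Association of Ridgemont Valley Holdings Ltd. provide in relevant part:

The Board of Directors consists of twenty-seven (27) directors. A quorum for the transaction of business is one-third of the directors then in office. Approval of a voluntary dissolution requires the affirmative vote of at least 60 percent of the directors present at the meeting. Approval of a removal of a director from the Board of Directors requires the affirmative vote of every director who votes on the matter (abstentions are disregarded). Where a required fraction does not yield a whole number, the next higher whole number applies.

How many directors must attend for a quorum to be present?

1/3 of 27 = 9.

9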